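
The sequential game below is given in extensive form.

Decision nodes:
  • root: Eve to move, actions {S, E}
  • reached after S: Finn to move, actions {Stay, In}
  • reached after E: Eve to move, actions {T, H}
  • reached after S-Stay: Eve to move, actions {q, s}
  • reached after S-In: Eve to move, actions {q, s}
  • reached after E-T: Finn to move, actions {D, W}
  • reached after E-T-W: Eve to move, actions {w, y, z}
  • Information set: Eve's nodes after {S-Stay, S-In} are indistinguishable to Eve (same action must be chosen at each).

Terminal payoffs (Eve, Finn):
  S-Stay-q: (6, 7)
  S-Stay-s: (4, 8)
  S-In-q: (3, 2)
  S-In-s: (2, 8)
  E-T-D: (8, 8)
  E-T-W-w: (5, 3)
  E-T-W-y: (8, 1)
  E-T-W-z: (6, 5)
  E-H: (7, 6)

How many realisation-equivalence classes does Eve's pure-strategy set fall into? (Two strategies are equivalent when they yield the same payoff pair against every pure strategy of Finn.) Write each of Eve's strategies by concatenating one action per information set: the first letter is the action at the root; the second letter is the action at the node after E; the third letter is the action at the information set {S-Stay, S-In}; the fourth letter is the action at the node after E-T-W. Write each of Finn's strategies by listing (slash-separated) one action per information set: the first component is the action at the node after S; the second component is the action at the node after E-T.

Eve has 24 pure strategies: STqw, STqy, STqz, STsw, STsy, STsz, SHqw, SHqy, SHqz, SHsw, SHsy, SHsz, ETqw, ETqy, ETqz, ETsw, ETsy, ETsz, EHqw, EHqy, EHqz, EHsw, EHsy, EHsz. Columns: Stay/D, Stay/W, In/D, In/W.
{STqw, STqy, STqz, SHqw, SHqy, SHqz} → row (6,7) (6,7) (3,2) (3,2)
{STsw, STsy, STsz, SHsw, SHsy, SHsz} → row (4,8) (4,8) (2,8) (2,8)
{ETqw, ETsw} → row (8,8) (5,3) (8,8) (5,3)
{ETqy, ETsy} → row (8,8) (8,1) (8,8) (8,1)
{ETqz, ETsz} → row (8,8) (6,5) (8,8) (6,5)
{EHqw, EHqy, EHqz, EHsw, EHsy, EHsz} → row (7,6) (7,6) (7,6) (7,6)
That's 6 distinct rows out of 24 strategies.

6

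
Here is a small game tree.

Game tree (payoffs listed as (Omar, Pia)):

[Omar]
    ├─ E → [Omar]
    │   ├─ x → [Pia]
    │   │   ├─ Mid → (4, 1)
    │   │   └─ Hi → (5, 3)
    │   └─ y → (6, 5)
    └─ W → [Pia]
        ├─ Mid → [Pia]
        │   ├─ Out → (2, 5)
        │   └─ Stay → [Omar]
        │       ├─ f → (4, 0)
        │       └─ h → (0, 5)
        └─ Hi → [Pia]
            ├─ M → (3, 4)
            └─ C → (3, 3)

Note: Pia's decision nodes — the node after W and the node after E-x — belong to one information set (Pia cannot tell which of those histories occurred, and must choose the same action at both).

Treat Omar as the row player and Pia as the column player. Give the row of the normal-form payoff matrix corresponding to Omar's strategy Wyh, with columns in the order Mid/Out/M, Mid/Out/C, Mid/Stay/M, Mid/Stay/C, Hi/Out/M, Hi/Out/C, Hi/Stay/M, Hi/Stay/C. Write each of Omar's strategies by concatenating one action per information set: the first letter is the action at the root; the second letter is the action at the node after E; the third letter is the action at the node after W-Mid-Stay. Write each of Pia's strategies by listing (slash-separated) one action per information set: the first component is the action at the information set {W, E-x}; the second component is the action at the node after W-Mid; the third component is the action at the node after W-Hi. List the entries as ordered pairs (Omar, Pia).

vs Mid/Out/M: Omar plays W → Pia plays Mid at [W] → Pia plays Out at [W-Mid] → (2, 5)
vs Mid/Out/C: Omar plays W → Pia plays Mid at [W] → Pia plays Out at [W-Mid] → (2, 5)
vs Mid/Stay/M: Omar plays W → Pia plays Mid at [W] → Pia plays Stay at [W-Mid] → Omar plays h at [W-Mid-Stay] → (0, 5)
vs Mid/Stay/C: Omar plays W → Pia plays Mid at [W] → Pia plays Stay at [W-Mid] → Omar plays h at [W-Mid-Stay] → (0, 5)
vs Hi/Out/M: Omar plays W → Pia plays Hi at [W] → Pia plays M at [W-Hi] → (3, 4)
vs Hi/Out/C: Omar plays W → Pia plays Hi at [W] → Pia plays C at [W-Hi] → (3, 3)
vs Hi/Stay/M: Omar plays W → Pia plays Hi at [W] → Pia plays M at [W-Hi] → (3, 4)
vs Hi/Stay/C: Omar plays W → Pia plays Hi at [W] → Pia plays C at [W-Hi] → (3, 3)

(2,5) (2,5) (0,5) (0,5) (3,4) (3,3) (3,4) (3,3)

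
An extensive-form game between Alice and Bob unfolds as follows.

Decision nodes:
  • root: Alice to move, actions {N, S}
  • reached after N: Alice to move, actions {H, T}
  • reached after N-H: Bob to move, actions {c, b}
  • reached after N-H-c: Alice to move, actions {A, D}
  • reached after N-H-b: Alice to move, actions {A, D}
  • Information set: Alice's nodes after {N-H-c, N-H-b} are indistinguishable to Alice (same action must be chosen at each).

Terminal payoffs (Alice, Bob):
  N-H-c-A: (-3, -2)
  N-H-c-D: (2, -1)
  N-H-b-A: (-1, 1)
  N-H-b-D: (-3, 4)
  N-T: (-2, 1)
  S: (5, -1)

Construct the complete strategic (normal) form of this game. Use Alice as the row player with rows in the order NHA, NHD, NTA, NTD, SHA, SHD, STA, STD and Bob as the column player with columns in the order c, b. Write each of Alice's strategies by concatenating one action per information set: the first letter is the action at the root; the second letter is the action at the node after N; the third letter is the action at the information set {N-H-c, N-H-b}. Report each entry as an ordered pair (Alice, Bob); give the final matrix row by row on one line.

Row NHA: c→(-3,-2), b→(-1,1)
Row NHD: c→(2,-1), b→(-3,4)
Row NTA: c→(-2,1), b→(-2,1)
Row NTD: c→(-2,1), b→(-2,1)
Row SHA: c→(5,-1), b→(5,-1)
Row SHD: c→(5,-1), b→(5,-1)
Row STA: c→(5,-1), b→(5,-1)
Row STD: c→(5,-1), b→(5,-1)

NHA: (-3,-2) (-1,1) | NHD: (2,-1) (-3,4) | NTA: (-2,1) (-2,1) | NTD: (-2,1) (-2,1) | SHA: (5,-1) (5,-1) | SHD: (5,-1) (5,-1) | STA: (5,-1) (5,-1) | STD: (5,-1) (5,-1)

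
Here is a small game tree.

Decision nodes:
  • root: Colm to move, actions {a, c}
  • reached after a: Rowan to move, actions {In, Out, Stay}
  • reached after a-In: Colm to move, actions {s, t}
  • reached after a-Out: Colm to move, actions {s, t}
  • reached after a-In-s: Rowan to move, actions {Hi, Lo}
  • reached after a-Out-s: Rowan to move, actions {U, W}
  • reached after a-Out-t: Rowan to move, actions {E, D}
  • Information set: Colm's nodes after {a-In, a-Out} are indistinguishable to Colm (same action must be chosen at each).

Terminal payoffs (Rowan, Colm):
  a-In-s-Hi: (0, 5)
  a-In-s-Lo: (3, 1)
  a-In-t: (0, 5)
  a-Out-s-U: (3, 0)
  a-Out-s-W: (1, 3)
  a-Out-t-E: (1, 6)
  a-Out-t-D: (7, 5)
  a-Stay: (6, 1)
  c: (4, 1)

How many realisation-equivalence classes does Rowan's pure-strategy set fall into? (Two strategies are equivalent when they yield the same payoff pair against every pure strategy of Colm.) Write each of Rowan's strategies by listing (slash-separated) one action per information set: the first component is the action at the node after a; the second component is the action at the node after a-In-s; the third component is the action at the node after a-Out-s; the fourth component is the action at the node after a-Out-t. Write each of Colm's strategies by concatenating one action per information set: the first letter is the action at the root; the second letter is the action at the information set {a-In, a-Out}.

7

Rowan has 24 pure strategies: In/Hi/U/E, In/Hi/U/D, In/Hi/W/E, In/Hi/W/D, In/Lo/U/E, In/Lo/U/D, In/Lo/W/E, In/Lo/W/D, Out/Hi/U/E, Out/Hi/U/D, Out/Hi/W/E, Out/Hi/W/D, Out/Lo/U/E, Out/Lo/U/D, Out/Lo/W/E, Out/Lo/W/D, Stay/Hi/U/E, Stay/Hi/U/D, Stay/Hi/W/E, Stay/Hi/W/D, Stay/Lo/U/E, Stay/Lo/U/D, Stay/Lo/W/E, Stay/Lo/W/D. Columns: as, at, cs, ct.
{In/Hi/U/E, In/Hi/U/D, In/Hi/W/E, In/Hi/W/D} → row (0,5) (0,5) (4,1) (4,1)
{In/Lo/U/E, In/Lo/U/D, In/Lo/W/E, In/Lo/W/D} → row (3,1) (0,5) (4,1) (4,1)
{Out/Hi/U/E, Out/Lo/U/E} → row (3,0) (1,6) (4,1) (4,1)
{Out/Hi/U/D, Out/Lo/U/D} → row (3,0) (7,5) (4,1) (4,1)
{Out/Hi/W/E, Out/Lo/W/E} → row (1,3) (1,6) (4,1) (4,1)
{Out/Hi/W/D, Out/Lo/W/D} → row (1,3) (7,5) (4,1) (4,1)
{Stay/Hi/U/E, Stay/Hi/U/D, Stay/Hi/W/E, Stay/Hi/W/D, Stay/Lo/U/E, Stay/Lo/U/D, Stay/Lo/W/E, Stay/Lo/W/D} → row (6,1) (6,1) (4,1) (4,1)
That's 7 distinct rows out of 24 strategies.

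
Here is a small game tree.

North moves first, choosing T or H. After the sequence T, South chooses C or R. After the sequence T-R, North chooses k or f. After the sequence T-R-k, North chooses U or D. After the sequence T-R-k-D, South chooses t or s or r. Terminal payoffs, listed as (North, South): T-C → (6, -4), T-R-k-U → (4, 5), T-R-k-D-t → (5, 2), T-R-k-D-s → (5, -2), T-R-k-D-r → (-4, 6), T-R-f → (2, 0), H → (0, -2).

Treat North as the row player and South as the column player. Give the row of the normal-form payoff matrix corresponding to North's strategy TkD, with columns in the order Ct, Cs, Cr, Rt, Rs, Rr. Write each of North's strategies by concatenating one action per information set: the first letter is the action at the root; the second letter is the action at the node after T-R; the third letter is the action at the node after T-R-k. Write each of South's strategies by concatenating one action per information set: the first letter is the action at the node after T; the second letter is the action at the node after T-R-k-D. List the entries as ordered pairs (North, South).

vs Ct: North plays T → South plays C at [T] → (6, -4)
vs Cs: North plays T → South plays C at [T] → (6, -4)
vs Cr: North plays T → South plays C at [T] → (6, -4)
vs Rt: North plays T → South plays R at [T] → North plays k at [T-R] → North plays D at [T-R-k] → South plays t at [T-R-k-D] → (5, 2)
vs Rs: North plays T → South plays R at [T] → North plays k at [T-R] → North plays D at [T-R-k] → South plays s at [T-R-k-D] → (5, -2)
vs Rr: North plays T → South plays R at [T] → North plays k at [T-R] → North plays D at [T-R-k] → South plays r at [T-R-k-D] → (-4, 6)

(6,-4) (6,-4) (6,-4) (5,2) (5,-2) (-4,6)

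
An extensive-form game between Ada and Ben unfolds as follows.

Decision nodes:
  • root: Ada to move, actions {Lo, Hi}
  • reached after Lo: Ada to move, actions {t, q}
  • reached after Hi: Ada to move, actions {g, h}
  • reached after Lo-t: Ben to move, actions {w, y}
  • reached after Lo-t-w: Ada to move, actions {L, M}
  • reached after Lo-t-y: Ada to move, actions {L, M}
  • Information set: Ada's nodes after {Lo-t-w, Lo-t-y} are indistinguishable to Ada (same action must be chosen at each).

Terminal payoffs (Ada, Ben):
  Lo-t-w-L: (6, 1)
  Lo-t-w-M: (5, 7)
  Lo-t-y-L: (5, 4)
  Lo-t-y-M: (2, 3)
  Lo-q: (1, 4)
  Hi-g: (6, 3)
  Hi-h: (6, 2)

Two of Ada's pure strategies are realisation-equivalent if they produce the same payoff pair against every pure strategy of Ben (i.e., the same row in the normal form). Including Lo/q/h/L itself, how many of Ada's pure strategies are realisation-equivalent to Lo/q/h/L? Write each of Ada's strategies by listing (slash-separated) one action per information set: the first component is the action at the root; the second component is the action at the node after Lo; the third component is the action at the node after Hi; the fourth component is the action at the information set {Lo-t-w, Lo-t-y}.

4

Row for Lo/q/h/L (columns w, y): (1,4) (1,4).
Under Lo/q/h/L, Ada's choice at the node after Hi and at the information set {Lo-t-w, Lo-t-y} can never be reached regardless of what Ben does, so varying those choices leaves every outcome unchanged.
Holding the reachable choices fixed and varying the unreachable ones freely already gives 2 × 2 = 4 equivalent strategies.
No other strategy reproduces this row, so those 4 are the full class: Lo/q/g/L, Lo/q/g/M, Lo/q/h/L, Lo/q/h/M.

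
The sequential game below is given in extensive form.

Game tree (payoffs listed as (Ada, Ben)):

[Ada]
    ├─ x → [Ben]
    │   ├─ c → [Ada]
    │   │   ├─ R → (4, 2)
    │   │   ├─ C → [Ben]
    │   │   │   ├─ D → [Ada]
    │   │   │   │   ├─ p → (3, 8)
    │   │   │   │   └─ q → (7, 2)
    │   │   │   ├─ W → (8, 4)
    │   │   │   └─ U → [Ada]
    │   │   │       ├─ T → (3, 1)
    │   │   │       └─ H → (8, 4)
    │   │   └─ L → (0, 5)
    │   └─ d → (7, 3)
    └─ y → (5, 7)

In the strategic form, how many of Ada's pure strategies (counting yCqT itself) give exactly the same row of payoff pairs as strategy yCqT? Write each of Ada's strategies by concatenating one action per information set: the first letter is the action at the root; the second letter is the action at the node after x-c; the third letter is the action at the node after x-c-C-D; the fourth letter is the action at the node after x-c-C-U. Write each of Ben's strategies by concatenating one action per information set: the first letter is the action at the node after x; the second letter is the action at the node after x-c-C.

Row for yCqT (columns cD, cW, cU, dD, dW, dU): (5,7) (5,7) (5,7) (5,7) (5,7) (5,7).
Under yCqT, Ada's choice at the node after x-c and at the node after x-c-C-D and at the node after x-c-C-U can never be reached regardless of what Ben does, so varying those choices leaves every outcome unchanged.
Holding the reachable choices fixed and varying the unreachable ones freely already gives 3 × 2 × 2 = 12 equivalent strategies.
No other strategy reproduces this row, so those 12 are the full class: yRpT, yRpH, yRqT, yRqH, yCpT, yCpH, yCqT, yCqH, yLpT, yLpH, yLqT, yLqH.

12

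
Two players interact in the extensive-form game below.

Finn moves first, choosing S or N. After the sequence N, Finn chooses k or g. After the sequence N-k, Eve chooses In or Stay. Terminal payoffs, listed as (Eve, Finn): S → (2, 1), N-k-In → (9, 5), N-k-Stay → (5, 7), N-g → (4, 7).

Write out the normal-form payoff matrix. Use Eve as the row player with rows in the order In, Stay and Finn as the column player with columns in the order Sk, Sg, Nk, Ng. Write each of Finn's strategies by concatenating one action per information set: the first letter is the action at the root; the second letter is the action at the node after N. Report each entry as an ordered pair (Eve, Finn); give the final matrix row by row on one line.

Row In: Sk→(2,1), Sg→(2,1), Nk→(9,5), Ng→(4,7)
Row Stay: Sk→(2,1), Sg→(2,1), Nk→(5,7), Ng→(4,7)

In: (2,1) (2,1) (9,5) (4,7) | Stay: (2,1) (2,1) (5,7) (4,7)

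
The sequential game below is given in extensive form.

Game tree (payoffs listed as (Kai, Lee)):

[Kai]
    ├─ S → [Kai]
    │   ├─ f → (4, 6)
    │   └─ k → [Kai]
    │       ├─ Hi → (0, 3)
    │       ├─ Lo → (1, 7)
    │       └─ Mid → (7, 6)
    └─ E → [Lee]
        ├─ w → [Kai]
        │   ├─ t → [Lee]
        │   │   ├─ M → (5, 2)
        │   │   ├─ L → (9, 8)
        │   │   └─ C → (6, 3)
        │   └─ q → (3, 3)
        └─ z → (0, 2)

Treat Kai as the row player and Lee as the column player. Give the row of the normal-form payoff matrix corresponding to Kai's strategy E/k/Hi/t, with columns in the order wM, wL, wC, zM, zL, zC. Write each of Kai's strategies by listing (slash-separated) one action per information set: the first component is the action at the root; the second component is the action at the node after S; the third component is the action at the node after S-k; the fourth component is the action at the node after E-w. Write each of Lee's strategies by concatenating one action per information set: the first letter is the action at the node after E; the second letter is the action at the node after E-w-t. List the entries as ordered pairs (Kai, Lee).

(5,2) (9,8) (6,3) (0,2) (0,2) (0,2)

vs wM: Kai plays E → Lee plays w at [E] → Kai plays t at [E-w] → Lee plays M at [E-w-t] → (5, 2)
vs wL: Kai plays E → Lee plays w at [E] → Kai plays t at [E-w] → Lee plays L at [E-w-t] → (9, 8)
vs wC: Kai plays E → Lee plays w at [E] → Kai plays t at [E-w] → Lee plays C at [E-w-t] → (6, 3)
vs zM: Kai plays E → Lee plays z at [E] → (0, 2)
vs zL: Kai plays E → Lee plays z at [E] → (0, 2)
vs zC: Kai plays E → Lee plays z at [E] → (0, 2)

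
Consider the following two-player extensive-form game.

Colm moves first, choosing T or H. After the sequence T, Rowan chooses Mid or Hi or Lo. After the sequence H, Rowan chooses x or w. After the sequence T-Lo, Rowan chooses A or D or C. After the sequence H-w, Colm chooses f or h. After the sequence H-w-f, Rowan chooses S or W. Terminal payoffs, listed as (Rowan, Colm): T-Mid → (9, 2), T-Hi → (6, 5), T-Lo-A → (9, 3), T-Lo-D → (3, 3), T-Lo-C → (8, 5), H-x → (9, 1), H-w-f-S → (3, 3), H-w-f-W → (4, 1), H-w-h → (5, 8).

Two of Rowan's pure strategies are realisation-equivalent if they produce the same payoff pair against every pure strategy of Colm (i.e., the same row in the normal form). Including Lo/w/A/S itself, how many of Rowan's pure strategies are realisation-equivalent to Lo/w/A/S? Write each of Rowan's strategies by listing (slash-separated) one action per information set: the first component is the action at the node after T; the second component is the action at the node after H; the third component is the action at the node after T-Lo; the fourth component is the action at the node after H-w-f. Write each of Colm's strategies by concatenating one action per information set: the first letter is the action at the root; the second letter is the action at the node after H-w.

Row for Lo/w/A/S (columns Tf, Th, Hf, Hh): (9,3) (9,3) (3,3) (5,8).
Every one of Rowan's information sets is on the play path for some reply by Colm when Rowan follows Lo/w/A/S.
Changing the action at any of them therefore changes at least one column, so only Lo/w/A/S itself gives this row.

1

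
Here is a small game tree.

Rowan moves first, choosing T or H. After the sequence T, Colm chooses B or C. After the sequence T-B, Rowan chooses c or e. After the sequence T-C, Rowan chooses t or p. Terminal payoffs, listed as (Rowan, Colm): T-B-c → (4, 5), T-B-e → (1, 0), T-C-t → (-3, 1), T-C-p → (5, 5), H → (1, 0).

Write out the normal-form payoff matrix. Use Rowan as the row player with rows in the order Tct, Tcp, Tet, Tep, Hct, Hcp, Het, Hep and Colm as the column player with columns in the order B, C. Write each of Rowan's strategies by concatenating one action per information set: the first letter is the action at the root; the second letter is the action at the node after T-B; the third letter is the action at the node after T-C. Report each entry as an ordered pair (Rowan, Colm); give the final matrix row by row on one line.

            B        C
 Tct    (4,5)   (-3,1)
 Tcp    (4,5)    (5,5)
 Tet    (1,0)   (-3,1)
 Tep    (1,0)    (5,5)
 Hct    (1,0)    (1,0)
 Hcp    (1,0)    (1,0)
 Het    (1,0)    (1,0)
 Hep    (1,0)    (1,0)

Tct: (4,5) (-3,1) | Tcp: (4,5) (5,5) | Tet: (1,0) (-3,1) | Tep: (1,0) (5,5) | Hct: (1,0) (1,0) | Hcp: (1,0) (1,0) | Het: (1,0) (1,0) | Hep: (1,0) (1,0)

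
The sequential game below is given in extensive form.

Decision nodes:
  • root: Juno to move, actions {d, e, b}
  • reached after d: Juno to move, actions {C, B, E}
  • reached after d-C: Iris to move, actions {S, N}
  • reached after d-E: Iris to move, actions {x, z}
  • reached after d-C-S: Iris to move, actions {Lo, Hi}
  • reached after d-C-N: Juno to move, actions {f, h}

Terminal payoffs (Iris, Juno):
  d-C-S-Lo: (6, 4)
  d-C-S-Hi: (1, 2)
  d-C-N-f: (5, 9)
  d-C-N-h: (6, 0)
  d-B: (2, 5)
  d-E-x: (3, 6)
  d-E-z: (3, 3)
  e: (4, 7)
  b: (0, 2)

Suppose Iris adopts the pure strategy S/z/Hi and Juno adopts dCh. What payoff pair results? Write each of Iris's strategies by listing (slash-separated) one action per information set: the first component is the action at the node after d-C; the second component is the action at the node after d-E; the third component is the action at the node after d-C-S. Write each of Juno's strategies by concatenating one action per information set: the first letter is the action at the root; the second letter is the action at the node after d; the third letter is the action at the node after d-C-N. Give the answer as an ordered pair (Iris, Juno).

Trace the play path from the root:
  Juno plays d
  Juno plays C at [d]
  Iris plays S at [d-C]
  Iris plays Hi at [d-C-S]
→ terminal payoff (1, 2).
(Iris's choice at the node after d-E is never reached on this path, so it doesn't affect the outcome.)

(1, 2)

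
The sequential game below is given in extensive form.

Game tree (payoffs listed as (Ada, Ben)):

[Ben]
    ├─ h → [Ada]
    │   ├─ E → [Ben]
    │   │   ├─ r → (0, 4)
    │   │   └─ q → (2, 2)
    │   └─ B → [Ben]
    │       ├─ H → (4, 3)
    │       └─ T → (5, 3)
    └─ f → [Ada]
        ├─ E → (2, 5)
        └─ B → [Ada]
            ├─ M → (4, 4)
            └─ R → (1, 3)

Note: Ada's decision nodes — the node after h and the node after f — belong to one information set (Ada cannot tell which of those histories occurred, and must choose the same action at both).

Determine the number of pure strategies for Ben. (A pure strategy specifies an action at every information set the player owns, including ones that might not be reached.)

Ben owns the root with actions {h, f} — two choices.
Ben owns the node after h-E with actions {r, q} — two choices.
Ben owns the node after h-B with actions {H, T} — two choices.
A pure strategy fixes one action at each information set independently, so the count is the product 2 × 2 × 2 = 8.
(For reference, Ada has 4 pure strategies, giving a 8×4 normal-form matrix.)

8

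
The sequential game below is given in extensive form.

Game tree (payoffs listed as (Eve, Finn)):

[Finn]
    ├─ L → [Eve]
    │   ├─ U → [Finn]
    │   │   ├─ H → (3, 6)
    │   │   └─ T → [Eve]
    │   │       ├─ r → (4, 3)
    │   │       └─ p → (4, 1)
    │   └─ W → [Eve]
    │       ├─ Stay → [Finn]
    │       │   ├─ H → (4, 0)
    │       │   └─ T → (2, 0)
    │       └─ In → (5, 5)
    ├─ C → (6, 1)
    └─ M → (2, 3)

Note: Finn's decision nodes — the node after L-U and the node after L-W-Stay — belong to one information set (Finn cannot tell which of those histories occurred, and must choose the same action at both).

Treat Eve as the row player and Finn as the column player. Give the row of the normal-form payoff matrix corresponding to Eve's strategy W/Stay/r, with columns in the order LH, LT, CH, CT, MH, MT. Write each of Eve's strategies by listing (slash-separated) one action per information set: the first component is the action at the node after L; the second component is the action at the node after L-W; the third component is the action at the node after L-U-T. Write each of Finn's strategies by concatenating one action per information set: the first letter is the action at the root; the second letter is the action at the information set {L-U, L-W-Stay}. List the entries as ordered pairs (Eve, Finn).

(4,0) (2,0) (6,1) (6,1) (2,3) (2,3)

vs LH: Finn plays L → Eve plays W at [L] → Eve plays Stay at [L-W] → Finn plays H at [L-W-Stay] → (4, 0)
vs LT: Finn plays L → Eve plays W at [L] → Eve plays Stay at [L-W] → Finn plays T at [L-W-Stay] → (2, 0)
vs CH: Finn plays C → (6, 1)
vs CT: Finn plays C → (6, 1)
vs MH: Finn plays M → (2, 3)
vs MT: Finn plays M → (2, 3)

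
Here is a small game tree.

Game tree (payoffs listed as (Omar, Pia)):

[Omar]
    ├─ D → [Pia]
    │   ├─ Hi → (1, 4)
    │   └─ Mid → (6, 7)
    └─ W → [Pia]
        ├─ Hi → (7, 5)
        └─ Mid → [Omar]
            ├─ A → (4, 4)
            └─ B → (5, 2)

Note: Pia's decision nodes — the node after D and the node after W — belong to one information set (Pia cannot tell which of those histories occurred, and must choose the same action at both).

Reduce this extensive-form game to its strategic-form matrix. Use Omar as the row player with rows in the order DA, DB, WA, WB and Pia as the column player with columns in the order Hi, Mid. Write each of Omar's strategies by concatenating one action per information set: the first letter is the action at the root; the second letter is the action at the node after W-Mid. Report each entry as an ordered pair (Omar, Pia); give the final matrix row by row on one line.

           Hi      Mid
  DA    (1,4)    (6,7)
  DB    (1,4)    (6,7)
  WA    (7,5)    (4,4)
  WB    (7,5)    (5,2)

DA: (1,4) (6,7) | DB: (1,4) (6,7) | WA: (7,5) (4,4) | WB: (7,5) (5,2)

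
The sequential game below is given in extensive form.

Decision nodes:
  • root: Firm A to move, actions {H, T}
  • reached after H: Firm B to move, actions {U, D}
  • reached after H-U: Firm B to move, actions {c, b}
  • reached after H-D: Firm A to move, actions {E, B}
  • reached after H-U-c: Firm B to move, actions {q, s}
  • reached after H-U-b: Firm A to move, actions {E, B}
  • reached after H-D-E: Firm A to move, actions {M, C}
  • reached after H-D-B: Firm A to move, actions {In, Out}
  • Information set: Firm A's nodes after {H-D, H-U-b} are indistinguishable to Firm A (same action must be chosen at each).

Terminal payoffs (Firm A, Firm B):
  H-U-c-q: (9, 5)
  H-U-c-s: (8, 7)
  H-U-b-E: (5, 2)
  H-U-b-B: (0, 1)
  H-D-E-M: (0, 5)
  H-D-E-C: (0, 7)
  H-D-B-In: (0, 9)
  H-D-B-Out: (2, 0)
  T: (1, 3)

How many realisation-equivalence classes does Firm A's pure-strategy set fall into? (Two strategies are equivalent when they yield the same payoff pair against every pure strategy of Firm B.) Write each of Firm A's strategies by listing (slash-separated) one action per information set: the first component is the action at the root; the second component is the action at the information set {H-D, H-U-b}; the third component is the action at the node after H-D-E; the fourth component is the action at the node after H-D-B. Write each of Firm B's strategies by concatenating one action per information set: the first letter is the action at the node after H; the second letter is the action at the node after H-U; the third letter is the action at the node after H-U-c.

5

Firm A has 16 pure strategies: H/E/M/In, H/E/M/Out, H/E/C/In, H/E/C/Out, H/B/M/In, H/B/M/Out, H/B/C/In, H/B/C/Out, T/E/M/In, T/E/M/Out, T/E/C/In, T/E/C/Out, T/B/M/In, T/B/M/Out, T/B/C/In, T/B/C/Out. Columns: Ucq, Ucs, Ubq, Ubs, Dcq, Dcs, Dbq, Dbs.
{H/E/M/In, H/E/M/Out} → row (9,5) (8,7) (5,2) (5,2) (0,5) (0,5) (0,5) (0,5)
{H/E/C/In, H/E/C/Out} → row (9,5) (8,7) (5,2) (5,2) (0,7) (0,7) (0,7) (0,7)
{H/B/M/In, H/B/C/In} → row (9,5) (8,7) (0,1) (0,1) (0,9) (0,9) (0,9) (0,9)
{H/B/M/Out, H/B/C/Out} → row (9,5) (8,7) (0,1) (0,1) (2,0) (2,0) (2,0) (2,0)
{T/E/M/In, T/E/M/Out, T/E/C/In, T/E/C/Out, T/B/M/In, T/B/M/Out, T/B/C/In, T/B/C/Out} → row (1,3) (1,3) (1,3) (1,3) (1,3) (1,3) (1,3) (1,3)
That's 5 distinct rows out of 16 strategies.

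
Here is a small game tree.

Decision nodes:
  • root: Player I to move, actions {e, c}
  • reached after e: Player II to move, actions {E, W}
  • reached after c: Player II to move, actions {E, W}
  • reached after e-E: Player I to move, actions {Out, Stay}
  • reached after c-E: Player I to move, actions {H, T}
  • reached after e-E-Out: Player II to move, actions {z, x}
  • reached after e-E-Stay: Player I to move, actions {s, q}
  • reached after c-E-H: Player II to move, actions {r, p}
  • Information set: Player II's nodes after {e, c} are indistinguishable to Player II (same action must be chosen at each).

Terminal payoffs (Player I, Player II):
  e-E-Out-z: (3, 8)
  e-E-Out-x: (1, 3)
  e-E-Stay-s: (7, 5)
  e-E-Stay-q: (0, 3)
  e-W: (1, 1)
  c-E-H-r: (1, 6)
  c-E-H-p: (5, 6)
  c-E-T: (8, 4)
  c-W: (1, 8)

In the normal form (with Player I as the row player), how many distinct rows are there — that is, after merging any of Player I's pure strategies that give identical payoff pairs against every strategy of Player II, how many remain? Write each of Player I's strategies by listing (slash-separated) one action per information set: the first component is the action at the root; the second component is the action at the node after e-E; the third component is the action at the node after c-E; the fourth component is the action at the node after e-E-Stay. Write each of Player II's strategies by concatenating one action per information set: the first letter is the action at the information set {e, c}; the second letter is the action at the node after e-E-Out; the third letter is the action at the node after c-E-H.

Player I has 16 pure strategies: e/Out/H/s, e/Out/H/q, e/Out/T/s, e/Out/T/q, e/Stay/H/s, e/Stay/H/q, e/Stay/T/s, e/Stay/T/q, c/Out/H/s, c/Out/H/q, c/Out/T/s, c/Out/T/q, c/Stay/H/s, c/Stay/H/q, c/Stay/T/s, c/Stay/T/q. Columns: Ezr, Ezp, Exr, Exp, Wzr, Wzp, Wxr, Wxp.
{e/Out/H/s, e/Out/H/q, e/Out/T/s, e/Out/T/q} → row (3,8) (3,8) (1,3) (1,3) (1,1) (1,1) (1,1) (1,1)
{e/Stay/H/s, e/Stay/T/s} → row (7,5) (7,5) (7,5) (7,5) (1,1) (1,1) (1,1) (1,1)
{e/Stay/H/q, e/Stay/T/q} → row (0,3) (0,3) (0,3) (0,3) (1,1) (1,1) (1,1) (1,1)
{c/Out/H/s, c/Out/H/q, c/Stay/H/s, c/Stay/H/q} → row (1,6) (5,6) (1,6) (5,6) (1,8) (1,8) (1,8) (1,8)
{c/Out/T/s, c/Out/T/q, c/Stay/T/s, c/Stay/T/q} → row (8,4) (8,4) (8,4) (8,4) (1,8) (1,8) (1,8) (1,8)
That's 5 distinct rows out of 16 strategies.

5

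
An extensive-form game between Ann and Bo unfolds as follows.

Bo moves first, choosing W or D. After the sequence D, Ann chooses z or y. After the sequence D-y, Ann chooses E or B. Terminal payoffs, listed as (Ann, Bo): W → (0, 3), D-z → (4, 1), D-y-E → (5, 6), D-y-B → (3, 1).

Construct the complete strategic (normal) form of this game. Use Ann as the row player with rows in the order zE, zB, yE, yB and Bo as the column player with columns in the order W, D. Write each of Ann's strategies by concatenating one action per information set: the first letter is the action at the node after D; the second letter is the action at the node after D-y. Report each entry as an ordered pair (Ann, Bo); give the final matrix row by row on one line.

zE: (0,3) (4,1) | zB: (0,3) (4,1) | yE: (0,3) (5,6) | yB: (0,3) (3,1)

Row zE: W→(0,3), D→(4,1)
Row zB: W→(0,3), D→(4,1)
Row yE: W→(0,3), D→(5,6)
Row yB: W→(0,3), D→(3,1)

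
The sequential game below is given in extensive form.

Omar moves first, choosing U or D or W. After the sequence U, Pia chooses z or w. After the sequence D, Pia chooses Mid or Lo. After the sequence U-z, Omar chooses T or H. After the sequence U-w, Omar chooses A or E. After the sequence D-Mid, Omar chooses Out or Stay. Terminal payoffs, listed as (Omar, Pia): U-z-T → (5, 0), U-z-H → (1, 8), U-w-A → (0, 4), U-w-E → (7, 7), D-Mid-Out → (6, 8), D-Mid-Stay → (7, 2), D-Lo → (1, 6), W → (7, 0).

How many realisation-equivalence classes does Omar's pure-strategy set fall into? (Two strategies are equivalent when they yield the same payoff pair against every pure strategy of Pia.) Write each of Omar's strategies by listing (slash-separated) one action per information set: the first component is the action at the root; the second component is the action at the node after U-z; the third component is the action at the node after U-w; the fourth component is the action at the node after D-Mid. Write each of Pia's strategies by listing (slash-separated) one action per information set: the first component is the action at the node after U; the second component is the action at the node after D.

7

Omar has 24 pure strategies: U/T/A/Out, U/T/A/Stay, U/T/E/Out, U/T/E/Stay, U/H/A/Out, U/H/A/Stay, U/H/E/Out, U/H/E/Stay, D/T/A/Out, D/T/A/Stay, D/T/E/Out, D/T/E/Stay, D/H/A/Out, D/H/A/Stay, D/H/E/Out, D/H/E/Stay, W/T/A/Out, W/T/A/Stay, W/T/E/Out, W/T/E/Stay, W/H/A/Out, W/H/A/Stay, W/H/E/Out, W/H/E/Stay. Columns: z/Mid, z/Lo, w/Mid, w/Lo.
{U/T/A/Out, U/T/A/Stay} → row (5,0) (5,0) (0,4) (0,4)
{U/T/E/Out, U/T/E/Stay} → row (5,0) (5,0) (7,7) (7,7)
{U/H/A/Out, U/H/A/Stay} → row (1,8) (1,8) (0,4) (0,4)
{U/H/E/Out, U/H/E/Stay} → row (1,8) (1,8) (7,7) (7,7)
{D/T/A/Out, D/T/E/Out, D/H/A/Out, D/H/E/Out} → row (6,8) (1,6) (6,8) (1,6)
{D/T/A/Stay, D/T/E/Stay, D/H/A/Stay, D/H/E/Stay} → row (7,2) (1,6) (7,2) (1,6)
{W/T/A/Out, W/T/A/Stay, W/T/E/Out, W/T/E/Stay, W/H/A/Out, W/H/A/Stay, W/H/E/Out, W/H/E/Stay} → row (7,0) (7,0) (7,0) (7,0)
That's 7 distinct rows out of 24 strategies.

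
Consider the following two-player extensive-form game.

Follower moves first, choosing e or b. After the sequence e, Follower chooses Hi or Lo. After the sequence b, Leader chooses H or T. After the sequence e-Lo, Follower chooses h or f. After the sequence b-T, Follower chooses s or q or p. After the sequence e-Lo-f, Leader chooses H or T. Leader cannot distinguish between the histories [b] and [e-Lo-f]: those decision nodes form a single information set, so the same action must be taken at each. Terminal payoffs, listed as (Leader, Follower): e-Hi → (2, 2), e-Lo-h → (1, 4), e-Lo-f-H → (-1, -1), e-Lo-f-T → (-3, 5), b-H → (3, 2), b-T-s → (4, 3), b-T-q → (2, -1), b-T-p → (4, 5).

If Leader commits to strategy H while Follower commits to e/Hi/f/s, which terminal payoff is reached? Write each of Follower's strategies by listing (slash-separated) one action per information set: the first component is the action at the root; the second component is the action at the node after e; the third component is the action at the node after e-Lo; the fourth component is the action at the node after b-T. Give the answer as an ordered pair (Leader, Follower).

(2, 2)

Trace the play path from the root:
  Follower plays e
  Follower plays Hi at [e]
→ terminal payoff (2, 2).
(Leader's choice at the information set {b, e-Lo-f} is never reached on this path, so it doesn't affect the outcome.)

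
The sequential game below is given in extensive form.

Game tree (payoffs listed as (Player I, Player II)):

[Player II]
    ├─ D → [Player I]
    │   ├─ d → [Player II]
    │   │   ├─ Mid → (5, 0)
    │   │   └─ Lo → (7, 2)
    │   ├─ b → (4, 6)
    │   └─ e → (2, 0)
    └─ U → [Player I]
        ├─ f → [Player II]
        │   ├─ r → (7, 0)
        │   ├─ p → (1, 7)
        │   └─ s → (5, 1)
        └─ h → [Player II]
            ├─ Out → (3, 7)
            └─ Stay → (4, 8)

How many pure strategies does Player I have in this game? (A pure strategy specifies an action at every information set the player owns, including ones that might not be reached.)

6

Player I owns the node after D with actions {d, b, e} — three choices.
Player I owns the node after U with actions {f, h} — two choices.
A pure strategy fixes one action at each information set independently, so the count is the product 3 × 2 = 6.
(For reference, Player II has 24 pure strategies, giving a 6×24 normal-form matrix.)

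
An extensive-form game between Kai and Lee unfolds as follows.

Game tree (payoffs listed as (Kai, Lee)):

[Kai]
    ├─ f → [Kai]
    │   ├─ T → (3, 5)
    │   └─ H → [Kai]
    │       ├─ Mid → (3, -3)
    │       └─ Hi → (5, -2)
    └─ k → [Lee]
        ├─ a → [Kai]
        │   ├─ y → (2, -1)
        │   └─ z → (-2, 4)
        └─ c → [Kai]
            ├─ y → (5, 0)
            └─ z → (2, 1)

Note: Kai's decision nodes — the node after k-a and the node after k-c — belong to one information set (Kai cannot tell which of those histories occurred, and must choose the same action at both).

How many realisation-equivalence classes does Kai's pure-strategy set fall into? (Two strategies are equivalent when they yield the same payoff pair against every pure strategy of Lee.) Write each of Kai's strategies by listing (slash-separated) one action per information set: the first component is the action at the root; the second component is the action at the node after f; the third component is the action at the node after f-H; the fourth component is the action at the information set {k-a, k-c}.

5

Kai has 16 pure strategies: f/T/Mid/y, f/T/Mid/z, f/T/Hi/y, f/T/Hi/z, f/H/Mid/y, f/H/Mid/z, f/H/Hi/y, f/H/Hi/z, k/T/Mid/y, k/T/Mid/z, k/T/Hi/y, k/T/Hi/z, k/H/Mid/y, k/H/Mid/z, k/H/Hi/y, k/H/Hi/z. Columns: a, c.
{f/T/Mid/y, f/T/Mid/z, f/T/Hi/y, f/T/Hi/z} → row (3,5) (3,5)
{f/H/Mid/y, f/H/Mid/z} → row (3,-3) (3,-3)
{f/H/Hi/y, f/H/Hi/z} → row (5,-2) (5,-2)
{k/T/Mid/y, k/T/Hi/y, k/H/Mid/y, k/H/Hi/y} → row (2,-1) (5,0)
{k/T/Mid/z, k/T/Hi/z, k/H/Mid/z, k/H/Hi/z} → row (-2,4) (2,1)
That's 5 distinct rows out of 16 strategies.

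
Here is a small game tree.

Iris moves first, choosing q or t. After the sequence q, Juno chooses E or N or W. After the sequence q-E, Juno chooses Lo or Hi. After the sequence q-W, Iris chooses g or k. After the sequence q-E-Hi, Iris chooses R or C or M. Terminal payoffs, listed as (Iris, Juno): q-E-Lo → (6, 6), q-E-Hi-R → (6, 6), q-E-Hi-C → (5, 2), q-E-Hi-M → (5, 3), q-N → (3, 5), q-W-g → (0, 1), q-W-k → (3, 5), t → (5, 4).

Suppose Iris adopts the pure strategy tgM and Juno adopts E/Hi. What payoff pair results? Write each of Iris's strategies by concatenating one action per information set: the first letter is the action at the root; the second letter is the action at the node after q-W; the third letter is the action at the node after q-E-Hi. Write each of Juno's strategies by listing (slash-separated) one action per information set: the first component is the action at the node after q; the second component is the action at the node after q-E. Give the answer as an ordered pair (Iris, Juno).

(5, 4)

Trace the play path from the root:
  Iris plays t
→ terminal payoff (5, 4).
(Iris's choice at the node after q-W is never reached on this path, so it doesn't affect the outcome.)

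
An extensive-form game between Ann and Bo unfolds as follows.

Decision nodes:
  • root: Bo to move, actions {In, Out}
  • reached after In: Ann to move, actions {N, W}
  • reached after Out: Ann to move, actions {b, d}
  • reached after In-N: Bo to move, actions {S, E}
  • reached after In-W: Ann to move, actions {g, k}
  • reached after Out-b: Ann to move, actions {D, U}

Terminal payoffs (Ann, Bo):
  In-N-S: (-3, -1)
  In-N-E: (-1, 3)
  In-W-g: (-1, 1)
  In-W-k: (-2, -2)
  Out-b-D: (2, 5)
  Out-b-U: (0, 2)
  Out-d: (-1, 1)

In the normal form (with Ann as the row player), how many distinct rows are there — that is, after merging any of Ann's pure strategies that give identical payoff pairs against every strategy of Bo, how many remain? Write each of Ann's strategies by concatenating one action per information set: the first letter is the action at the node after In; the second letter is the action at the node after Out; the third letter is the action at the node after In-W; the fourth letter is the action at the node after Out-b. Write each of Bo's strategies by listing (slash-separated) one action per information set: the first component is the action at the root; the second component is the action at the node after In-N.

Ann has 16 pure strategies: NbgD, NbgU, NbkD, NbkU, NdgD, NdgU, NdkD, NdkU, WbgD, WbgU, WbkD, WbkU, WdgD, WdgU, WdkD, WdkU. Columns: In/S, In/E, Out/S, Out/E.
{NbgD, NbkD} → row (-3,-1) (-1,3) (2,5) (2,5)
{NbgU, NbkU} → row (-3,-1) (-1,3) (0,2) (0,2)
{NdgD, NdgU, NdkD, NdkU} → row (-3,-1) (-1,3) (-1,1) (-1,1)
{WbgD} → row (-1,1) (-1,1) (2,5) (2,5)
{WbgU} → row (-1,1) (-1,1) (0,2) (0,2)
{WbkD} → row (-2,-2) (-2,-2) (2,5) (2,5)
{WbkU} → row (-2,-2) (-2,-2) (0,2) (0,2)
{WdgD, WdgU} → row (-1,1) (-1,1) (-1,1) (-1,1)
{WdkD, WdkU} → row (-2,-2) (-2,-2) (-1,1) (-1,1)
That's 9 distinct rows out of 16 strategies.

9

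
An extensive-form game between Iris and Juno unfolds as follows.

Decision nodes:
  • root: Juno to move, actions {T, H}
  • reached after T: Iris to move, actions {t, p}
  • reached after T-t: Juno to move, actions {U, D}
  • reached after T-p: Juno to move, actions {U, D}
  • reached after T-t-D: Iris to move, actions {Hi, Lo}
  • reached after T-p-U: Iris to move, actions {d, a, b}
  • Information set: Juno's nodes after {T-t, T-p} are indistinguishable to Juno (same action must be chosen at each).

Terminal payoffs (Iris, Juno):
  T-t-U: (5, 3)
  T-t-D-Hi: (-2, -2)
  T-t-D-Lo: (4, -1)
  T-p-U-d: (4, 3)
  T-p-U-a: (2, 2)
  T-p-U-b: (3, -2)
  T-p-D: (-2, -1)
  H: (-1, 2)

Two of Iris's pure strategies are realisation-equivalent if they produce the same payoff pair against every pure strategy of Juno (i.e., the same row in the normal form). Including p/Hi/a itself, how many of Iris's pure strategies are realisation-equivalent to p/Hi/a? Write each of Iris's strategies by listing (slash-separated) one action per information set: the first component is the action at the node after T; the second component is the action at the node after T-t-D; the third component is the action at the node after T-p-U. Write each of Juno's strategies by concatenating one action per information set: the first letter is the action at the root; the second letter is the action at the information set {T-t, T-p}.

Row for p/Hi/a (columns TU, TD, HU, HD): (2,2) (-2,-1) (-1,2) (-1,2).
Under p/Hi/a, Iris's choice at the node after T-t-D can never be reached regardless of what Juno does, so varying those choices leaves every outcome unchanged.
Holding the reachable choices fixed and varying the unreachable one freely already gives 2 equivalent strategies.
No other strategy reproduces this row, so those 2 are the full class: p/Hi/a, p/Lo/a.

2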